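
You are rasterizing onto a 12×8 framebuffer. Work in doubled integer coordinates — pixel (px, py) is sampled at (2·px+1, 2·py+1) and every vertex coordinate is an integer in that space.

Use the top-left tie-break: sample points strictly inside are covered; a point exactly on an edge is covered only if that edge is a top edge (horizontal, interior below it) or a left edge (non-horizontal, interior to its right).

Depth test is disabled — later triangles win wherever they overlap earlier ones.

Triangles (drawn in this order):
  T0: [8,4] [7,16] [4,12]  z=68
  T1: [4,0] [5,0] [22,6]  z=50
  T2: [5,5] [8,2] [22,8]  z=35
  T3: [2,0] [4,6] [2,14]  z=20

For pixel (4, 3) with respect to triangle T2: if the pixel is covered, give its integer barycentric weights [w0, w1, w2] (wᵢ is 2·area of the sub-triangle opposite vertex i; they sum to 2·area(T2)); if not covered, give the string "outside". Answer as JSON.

T0:
  2·area = 40
  edge (8, 4)→(7, 16): d=(-1,12) right/bottom  bias=-1
  edge (7, 16)→(4, 12): d=(-3,-4) top-left  bias=+0
  edge (4, 12)→(8, 4): d=(4,-8) top-left  bias=+0
    (3,3)@(7, 7): e=[9,27,4] → #
    (4,3)@(9, 7): e=[-15,35,20] → ·
    (3,4)@(7, 9): e=[7,21,12] → #
    (4,4)@(9, 9): e=[-17,29,28] → ·
    (2,5)@(5, 11): e=[29,7,4] → #
    (4,5)@(9, 11): e=[-19,23,36] → ·
    (2,6)@(5, 13): e=[27,1,12] → #
    (4,6)@(9, 13): e=[-21,17,44] → ·
    (2,7)@(5, 15): e=[25,-5,20] → ·
    (3,7)@(7, 15): e=[1,3,36] → #
    (4,7)@(9, 15): e=[-23,11,52] → ·
  covered (7 px):
    · · · · · · · · · · · ·
    · · · · · · · · · · · ·
    · · · · · · · · · · · ·
    · · · # · · · · · · · ·
    · · · # · · · · · · · ·
    · · # # · · · · · · · ·
    · · # # · · · · · · · ·
    · · · # · · · · · · · ·
T1:
  2·area = 6
  edge (4, 0)→(5, 0): d=(1,0) top-left  bias=+0
  edge (5, 0)→(22, 6): d=(17,6) right/bottom  bias=-1
  edge (22, 6)→(4, 0): d=(-18,-6) top-left  bias=+0
    (3,0)@(7, 1): e=[1,5,0] → #  [on edge]
    (4,0)@(9, 1): e=[1,-7,12] → ·
    (3,1)@(7, 3): e=[3,39,-36] → ·
    (6,1)@(13, 3): e=[3,3,0] → #  [on edge]
    (7,1)@(15, 3): e=[3,-9,12] → ·
    (6,2)@(13, 5): e=[5,37,-36] → ·
    (9,2)@(19, 5): e=[5,1,0] → #  [on edge]
    (10,2)@(21, 5): e=[5,-11,12] → ·
    (9,3)@(19, 7): e=[7,35,-36] → ·
  covered (3 px):
    · · · # · · · · · · · ·
    · · · · · · # · · · · ·
    · · · · · · · · · # · ·
    · · · · · · · · · · · ·
    · · · · · · · · · · · ·
    · · · · · · · · · · · ·
    · · · · · · · · · · · ·
    · · · · · · · · · · · ·
T2:
  2·area = 60
  edge (5, 5)→(8, 2): d=(3,-3) top-left  bias=+0
  edge (8, 2)→(22, 8): d=(14,6) right/bottom  bias=-1
  edge (22, 8)→(5, 5): d=(-17,-3) top-left  bias=+0
    (4,0)@(9, 1): e=[0,-20,80] → ·  [on edge]
    (3,1)@(7, 3): e=[0,20,40] → #  [on edge]
    (4,1)@(9, 3): e=[6,8,46] → #
    (5,1)@(11, 3): e=[12,-4,52] → ·
    (2,2)@(5, 5): e=[0,60,0] → #  [on edge]
    (5,2)@(11, 5): e=[18,24,18] → #
    (6,2)@(13, 5): e=[24,12,24] → #
    (7,2)@(15, 5): e=[30,0,30] → ·  [on edge]
    (1,3)@(3, 7): e=[0,100,-40] → ·  [on edge]
    (2,3)@(5, 7): e=[6,88,-34] → ·
    (3,3)@(7, 7): e=[12,76,-28] → ·
    (4,3)@(9, 7): e=[18,64,-22] → ·
    (0,4)@(1, 9): e=[0,140,-80] → ·  [on edge]
  covered (9 px):
    · · · · · · · · · · · ·
    · · · # # · · · · · · ·
    · · # # # # # · · · · ·
    · · · · · · · · # # · ·
    · · · · · · · · · · · ·
    · · · · · · · · · · · ·
    · · · · · · · · · · · ·
    · · · · · · · · · · · ·
T3:
  2·area = 28
  edge (2, 0)→(4, 6): d=(2,6) right/bottom  bias=-1
  edge (4, 6)→(2, 14): d=(-2,8) right/bottom  bias=-1
  edge (2, 14)→(2, 0): d=(0,-14) top-left  bias=+0
    (1,1)@(3, 3): e=[0,14,14] → ·  [on edge]
    (1,2)@(3, 5): e=[4,10,14] → #
    (2,2)@(5, 5): e=[-8,-6,42] → ·
    (1,3)@(3, 7): e=[8,6,14] → #
    (2,3)@(5, 7): e=[-4,-10,42] → ·
    (1,4)@(3, 9): e=[12,2,14] → #
    (2,4)@(5, 9): e=[0,-14,42] → ·  [on edge]
    (1,5)@(3, 11): e=[16,-2,14] → ·
    (3,7)@(7, 15): e=[0,-42,70] → ·  [on edge]
  covered (3 px):
    · · · · · · · · · · · ·
    · · · · · · · · · · · ·
    · # · · · · · · · · · ·
    · # · · · · · · · · · ·
    · # · · · · · · · · · ·
    · · · · · · · · · · · ·
    · · · · · · · · · · · ·
    · · · · · · · · · · · ·

Final: "outside"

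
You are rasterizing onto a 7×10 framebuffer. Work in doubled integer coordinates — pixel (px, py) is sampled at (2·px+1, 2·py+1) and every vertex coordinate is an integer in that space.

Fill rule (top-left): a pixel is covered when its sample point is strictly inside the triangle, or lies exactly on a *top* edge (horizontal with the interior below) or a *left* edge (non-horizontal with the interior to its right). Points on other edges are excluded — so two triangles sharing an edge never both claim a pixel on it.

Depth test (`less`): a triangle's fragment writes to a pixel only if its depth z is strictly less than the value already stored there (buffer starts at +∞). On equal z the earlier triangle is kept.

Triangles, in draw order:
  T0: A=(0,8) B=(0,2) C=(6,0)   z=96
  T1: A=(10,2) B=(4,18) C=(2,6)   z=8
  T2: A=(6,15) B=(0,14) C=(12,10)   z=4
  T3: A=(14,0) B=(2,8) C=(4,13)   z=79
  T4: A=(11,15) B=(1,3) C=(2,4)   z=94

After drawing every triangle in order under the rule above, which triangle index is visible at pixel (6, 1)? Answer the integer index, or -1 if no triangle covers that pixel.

T0:
  2·area = 36
  edge (0, 8)→(0, 2): d=(0,-6) top-left  bias=+0
  edge (0, 2)→(6, 0): d=(6,-2) top-left  bias=+0
  edge (6, 0)→(0, 8): d=(-6,8) right/bottom  bias=-1
    (1,0)@(3, 1): e=[18,0,18] → #  [on edge]
    (2,0)@(5, 1): e=[30,4,2] → #
    (3,0)@(7, 1): e=[42,8,-14] → ·
    (0,1)@(1, 3): e=[6,8,22] → #
    (2,1)@(5, 3): e=[30,16,-10] → ·
    (0,2)@(1, 5): e=[6,20,10] → #
    (1,2)@(3, 5): e=[18,24,-6] → ·
    (0,3)@(1, 7): e=[6,32,-2] → ·
  covered (5 px):
    · # # · · · ·
    # # · · · · ·
    # · · · · · ·
    · · · · · · ·
    · · · · · · ·
    · · · · · · ·
    · · · · · · ·
    · · · · · · ·
    · · · · · · ·
    · · · · · · ·
T1:
  2·area = 104
  edge (10, 2)→(4, 18): d=(-6,16) right/bottom  bias=-1
  edge (4, 18)→(2, 6): d=(-2,-12) top-left  bias=+0
  edge (2, 6)→(10, 2): d=(8,-4) top-left  bias=+0
    (4,1)@(9, 3): e=[10,90,4] → #
    (5,1)@(11, 3): e=[-22,114,12] → ·
    (2,2)@(5, 5): e=[62,38,4] → #
    (3,2)@(7, 5): e=[30,62,12] → #
    (4,2)@(9, 5): e=[-2,86,20] → ·
    (1,3)@(3, 7): e=[82,10,12] → #
    (4,3)@(9, 7): e=[-14,82,36] → ·
    (1,4)@(3, 9): e=[70,6,28] → #
    (4,4)@(9, 9): e=[-26,78,52] → ·
    (1,5)@(3, 11): e=[58,2,44] → #
    (3,5)@(7, 11): e=[-6,50,60] → ·
    (1,6)@(3, 13): e=[46,-2,60] → ·
  covered (13 px):
    · · · · · · ·
    · · · · # · ·
    · · # # · · ·
    · # # # · · ·
    · # # # · · ·
    · # # · · · ·
    · · # · · · ·
    · · # · · · ·
    · · · · · · ·
    · · · · · · ·
T2:
  2·area = 36
  edge (6, 15)→(0, 14): d=(-6,-1) top-left  bias=+0
  edge (0, 14)→(12, 10): d=(12,-4) top-left  bias=+0
  edge (12, 10)→(6, 15): d=(-6,5) right/bottom  bias=-1
    (4,5)@(9, 11): e=[27,0,9] → #  [on edge]
    (5,5)@(11, 11): e=[29,8,-1] → ·
    (1,6)@(3, 13): e=[9,0,27] → #  [on edge]
    (2,6)@(5, 13): e=[11,8,17] → #
    (3,6)@(7, 13): e=[13,16,7] → #
    (4,6)@(9, 13): e=[15,24,-3] → ·
    (1,7)@(3, 15): e=[-3,24,15] → ·
    (2,7)@(5, 15): e=[-1,32,5] → ·
    (3,7)@(7, 15): e=[1,40,-5] → ·
  covered (4 px):
    · · · · · · ·
    · · · · · · ·
    · · · · · · ·
    · · · · · · ·
    · · · · · · ·
    · · · · # · ·
    · # # # · · ·
    · · · · · · ·
    · · · · · · ·
    · · · · · · ·
T3:
  2·area = 76  (B↔C swapped to make it positive)
  edge (14, 0)→(4, 13): d=(-10,13) right/bottom  bias=-1
  edge (4, 13)→(2, 8): d=(-2,-5) top-left  bias=+0
  edge (2, 8)→(14, 0): d=(12,-8) top-left  bias=+0
    (6,0)@(13, 1): e=[3,69,4] → #
    (5,1)@(11, 3): e=[9,55,12] → #
    (6,1)@(13, 3): e=[-17,65,28] → ·
    (3,2)@(7, 5): e=[41,31,4] → #
    (4,2)@(9, 5): e=[15,41,20] → #
    (5,2)@(11, 5): e=[-11,51,36] → ·
    (2,3)@(5, 7): e=[47,17,12] → #
    (4,3)@(9, 7): e=[-5,37,44] → ·
    (1,4)@(3, 9): e=[53,3,20] → #
    (4,4)@(9, 9): e=[-25,33,68] → ·
    (1,5)@(3, 11): e=[33,-1,44] → ·
    (2,5)@(5, 11): e=[7,9,60] → #
  covered (10 px):
    · · · · · · #
    · · · · · # ·
    · · · # # · ·
    · · # # · · ·
    · # # # · · ·
    · · # · · · ·
    · · · · · · ·
    · · · · · · ·
    · · · · · · ·
    · · · · · · ·
T4:
  2·area = 2
  edge (11, 15)→(1, 3): d=(-10,-12) top-left  bias=+0
  edge (1, 3)→(2, 4): d=(1,1) right/bottom  bias=-1
  edge (2, 4)→(11, 15): d=(9,11) right/bottom  bias=-1
    (0,1)@(1, 3): e=[0,0,2] → ·  [on edge]
    (1,2)@(3, 5): e=[4,0,-2] → ·  [on edge]
    (2,3)@(5, 7): e=[8,0,-6] → ·  [on edge]
    (3,4)@(7, 9): e=[12,0,-10] → ·  [on edge]
    (4,5)@(9, 11): e=[16,0,-14] → ·  [on edge]
    (5,6)@(11, 13): e=[20,0,-18] → ·  [on edge]
    (5,7)@(11, 15): e=[0,2,0] → ·  [on edge]
    (6,7)@(13, 15): e=[24,0,-22] → ·  [on edge]
  covered (0 px):
    · · · · · · ·
    · · · · · · ·
    · · · · · · ·
    · · · · · · ·
    · · · · · · ·
    · · · · · · ·
    · · · · · · ·
    · · · · · · ·
    · · · · · · ·
    · · · · · · ·

Z-buffer (winner per pixel, '.' = empty):
  . 0 0 . . . 3
  0 0 . . 1 3 .
  0 . 1 1 3 . .
  . 1 1 1 . . .
  . 1 1 1 . . .
  . 1 1 . 2 . .
  . 2 2 2 . . .
  . . 1 . . . .
  . . . . . . .
  . . . . . . .

Result: -1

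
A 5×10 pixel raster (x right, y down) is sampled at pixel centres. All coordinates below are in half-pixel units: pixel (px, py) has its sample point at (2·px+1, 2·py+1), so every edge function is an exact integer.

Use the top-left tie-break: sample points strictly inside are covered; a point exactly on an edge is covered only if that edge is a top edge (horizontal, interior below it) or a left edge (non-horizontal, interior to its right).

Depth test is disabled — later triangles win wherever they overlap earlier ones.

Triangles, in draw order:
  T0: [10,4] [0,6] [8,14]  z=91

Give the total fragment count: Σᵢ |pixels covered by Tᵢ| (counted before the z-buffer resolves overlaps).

T0:
  2·area = 96  (B↔C swapped to make it positive)
  edge (10, 4)→(8, 14): d=(-2,10) right/bottom  bias=-1
  edge (8, 14)→(0, 6): d=(-8,-8) top-left  bias=+0
  edge (0, 6)→(10, 4): d=(10,-2) top-left  bias=+0
    (2,2)@(5, 5): e=[48,48,0] → X  [on edge]
    (3,2)@(7, 5): e=[28,64,4] → X
    (4,2)@(9, 5): e=[8,80,8] → X
    (0,3)@(1, 7): e=[84,0,12] → X  [on edge]
    (1,3)@(3, 7): e=[64,16,16] → X
    (0,4)@(1, 9): e=[80,-16,32] → .
    (1,4)@(3, 9): e=[60,0,36] → X  [on edge]
    (4,4)@(9, 9): e=[0,48,48] → .  [on edge]
    (1,5)@(3, 11): e=[56,-16,56] → .
    (2,5)@(5, 11): e=[36,0,60] → X  [on edge]
    (4,5)@(9, 11): e=[-4,32,68] → .
    (2,6)@(5, 13): e=[32,-16,80] → .
    (3,6)@(7, 13): e=[12,0,84] → X  [on edge]
    (4,7)@(9, 15): e=[-12,0,108] → .  [on edge]
    (3,9)@(7, 19): e=[0,-48,144] → .  [on edge]
  covered (14 px):
    . . . . .
    . . . . .
    . . X X X
    X X X X X
    . X X X .
    . . X X .
    . . . X .
    . . . . .
    . . . . .
    . . . . .

Result: 14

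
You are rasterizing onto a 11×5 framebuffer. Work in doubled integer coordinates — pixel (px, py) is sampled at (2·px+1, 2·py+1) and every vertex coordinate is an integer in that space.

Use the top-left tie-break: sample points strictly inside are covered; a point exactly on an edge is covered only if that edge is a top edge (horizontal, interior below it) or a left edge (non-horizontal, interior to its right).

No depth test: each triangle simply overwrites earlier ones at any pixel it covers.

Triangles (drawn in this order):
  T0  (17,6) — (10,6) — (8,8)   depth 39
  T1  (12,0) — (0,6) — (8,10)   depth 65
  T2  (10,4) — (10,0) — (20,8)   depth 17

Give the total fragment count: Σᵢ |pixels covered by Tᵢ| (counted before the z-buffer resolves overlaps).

T0:
  2·area = 14  (B↔C swapped to make it positive)
  edge (17, 6)→(8, 8): d=(-9,2) right/bottom  bias=-1
  edge (8, 8)→(10, 6): d=(2,-2) top-left  bias=+0
  edge (10, 6)→(17, 6): d=(7,0) top-left  bias=+0
    (7,0)@(15, 1): e=[49,0,-35] → ·  [on edge]
    (6,1)@(13, 3): e=[35,0,-21] → ·  [on edge]
    (5,2)@(11, 5): e=[21,0,-7] → ·  [on edge]
    (4,3)@(9, 7): e=[7,0,7] → #  [on edge]
    (5,3)@(11, 7): e=[3,4,7] → #
    (6,3)@(13, 7): e=[-1,8,7] → ·
    (3,4)@(7, 9): e=[-7,0,21] → ·  [on edge]
    (4,4)@(9, 9): e=[-11,4,21] → ·
    (5,4)@(11, 9): e=[-15,8,21] → ·
  covered (2 px):
    · · · · · · · · · · ·
    · · · · · · · · · · ·
    · · · · · · · · · · ·
    · · · · # # · · · · ·
    · · · · · · · · · · ·
T1:
  2·area = 96  (B↔C swapped to make it positive)
  edge (12, 0)→(8, 10): d=(-4,10) right/bottom  bias=-1
  edge (8, 10)→(0, 6): d=(-8,-4) top-left  bias=+0
  edge (0, 6)→(12, 0): d=(12,-6) top-left  bias=+0
    (5,0)@(11, 1): e=[6,84,6] → #
    (6,0)@(13, 1): e=[-14,92,18] → ·
    (3,1)@(7, 3): e=[38,52,6] → #
    (4,1)@(9, 3): e=[18,60,18] → #
    (5,1)@(11, 3): e=[-2,68,30] → ·
    (1,2)@(3, 5): e=[70,20,6] → #
    (2,2)@(5, 5): e=[50,28,18] → #
    (5,2)@(11, 5): e=[-10,52,54] → ·
    (1,3)@(3, 7): e=[62,4,30] → #
    (5,3)@(11, 7): e=[-18,36,78] → ·
    (1,4)@(3, 9): e=[54,-12,54] → ·
    (2,4)@(5, 9): e=[34,-4,66] → ·
  covered (12 px):
    · · · · · # · · · · ·
    · · · # # · · · · · ·
    · # # # # · · · · · ·
    · # # # # · · · · · ·
    · · · # · · · · · · ·
T2:
  2·area = 40
  edge (10, 4)→(10, 0): d=(0,-4) top-left  bias=+0
  edge (10, 0)→(20, 8): d=(10,8) right/bottom  bias=-1
  edge (20, 8)→(10, 4): d=(-10,-4) top-left  bias=+0
    (5,0)@(11, 1): e=[4,2,34] → #
    (6,0)@(13, 1): e=[12,-14,42] → ·
    (5,1)@(11, 3): e=[4,22,14] → #
    (6,1)@(13, 3): e=[12,6,22] → #
    (7,1)@(15, 3): e=[20,-10,30] → ·
    (5,2)@(11, 5): e=[4,42,-6] → ·
    (6,2)@(13, 5): e=[12,26,2] → #
    (7,2)@(15, 5): e=[20,10,10] → #
    (8,2)@(17, 5): e=[28,-6,18] → ·
    (6,3)@(13, 7): e=[12,46,-18] → ·
    (7,3)@(15, 7): e=[20,30,-10] → ·
  covered (5 px):
    · · · · · # · · · · ·
    · · · · · # # · · · ·
    · · · · · · # # · · ·
    · · · · · · · · · · ·
    · · · · · · · · · · ·

Final: 19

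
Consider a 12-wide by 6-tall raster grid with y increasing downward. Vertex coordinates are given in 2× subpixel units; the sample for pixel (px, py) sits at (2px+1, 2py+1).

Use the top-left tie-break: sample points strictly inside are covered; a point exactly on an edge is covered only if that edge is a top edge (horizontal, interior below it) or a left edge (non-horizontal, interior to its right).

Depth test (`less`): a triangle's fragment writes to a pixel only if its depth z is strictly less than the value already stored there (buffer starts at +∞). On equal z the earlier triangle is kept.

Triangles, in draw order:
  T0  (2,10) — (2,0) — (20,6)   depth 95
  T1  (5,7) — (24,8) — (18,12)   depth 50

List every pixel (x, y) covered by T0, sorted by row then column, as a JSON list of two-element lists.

T0:
  2·area = 180
  edge (2, 10)→(2, 0): d=(0,-10) top-left  bias=+0
  edge (2, 0)→(20, 6): d=(18,6) right/bottom  bias=-1
  edge (20, 6)→(2, 10): d=(-18,4) right/bottom  bias=-1
    (1,0)@(3, 1): e=[10,12,158] → █
    (2,0)@(5, 1): e=[30,0,150] → ·  [on edge]
    (1,1)@(3, 3): e=[10,48,122] → █
    (2,1)@(5, 3): e=[30,36,114] → █
    (3,1)@(7, 3): e=[50,24,106] → █
    (4,1)@(9, 3): e=[70,12,98] → █
    (5,1)@(11, 3): e=[90,0,90] → ·  [on edge]
    (1,2)@(3, 5): e=[10,84,86] → █
    (5,2)@(11, 5): e=[90,36,54] → █
    (6,2)@(13, 5): e=[110,24,46] → █
    (7,2)@(15, 5): e=[130,12,38] → █
    (8,2)@(17, 5): e=[150,0,30] → ·  [on edge]
    (11,3)@(23, 7): e=[210,0,-30] → ·  [on edge]
  covered (21 px):
    · █ · · · · · · · · · ·
    · █ █ █ █ · · · · · · ·
    · █ █ █ █ █ █ █ · · · ·
    · █ █ █ █ █ █ █ · · · ·
    · █ █ · · · · · · · · ·
    · · · · · · · · · · · ·
T1:
  2·area = 82
  edge (5, 7)→(24, 8): d=(19,1) right/bottom  bias=-1
  edge (24, 8)→(18, 12): d=(-6,4) right/bottom  bias=-1
  edge (18, 12)→(5, 7): d=(-13,-5) top-left  bias=+0
    (2,3)@(5, 7): e=[0,82,0] → ·  [on edge]
    (5,4)@(11, 9): e=[32,46,4] → █
    (6,4)@(13, 9): e=[30,38,14] → █
    (7,4)@(15, 9): e=[28,30,24] → █
    (8,4)@(17, 9): e=[26,22,34] → █
    (9,4)@(19, 9): e=[24,14,44] → █
    (10,4)@(21, 9): e=[22,6,54] → █
    (11,4)@(23, 9): e=[20,-2,64] → ·
    (5,5)@(11, 11): e=[70,34,-22] → ·
    (6,5)@(13, 11): e=[68,26,-12] → ·
    (7,5)@(15, 11): e=[66,18,-2] → ·
    (8,5)@(17, 11): e=[64,10,8] → █
  covered (8 px):
    · · · · · · · · · · · ·
    · · · · · · · · · · · ·
    · · · · · · · · · · · ·
    · · · · · · · · · · · ·
    · · · · · █ █ █ █ █ █ ·
    · · · · · · · · █ █ · ·

Result: [[1,0],[1,1],[2,1],[3,1],[4,1],[1,2],[2,2],[3,2],[4,2],[5,2],[6,2],[7,2],[1,3],[2,3],[3,3],[4,3],[5,3],[6,3],[7,3],[1,4],[2,4]]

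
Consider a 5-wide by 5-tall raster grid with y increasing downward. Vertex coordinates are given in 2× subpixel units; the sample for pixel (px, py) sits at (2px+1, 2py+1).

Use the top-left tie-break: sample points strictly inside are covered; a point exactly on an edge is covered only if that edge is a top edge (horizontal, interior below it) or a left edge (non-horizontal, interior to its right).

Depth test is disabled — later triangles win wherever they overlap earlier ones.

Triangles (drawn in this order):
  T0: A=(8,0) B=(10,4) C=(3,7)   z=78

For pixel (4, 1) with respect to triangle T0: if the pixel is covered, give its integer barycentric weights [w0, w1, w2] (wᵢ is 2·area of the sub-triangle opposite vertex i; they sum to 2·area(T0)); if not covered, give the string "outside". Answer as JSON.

T0:
  2·area = 34
  edge (8, 0)→(10, 4): d=(2,4) right/bottom  bias=-1
  edge (10, 4)→(3, 7): d=(-7,3) right/bottom  bias=-1
  edge (3, 7)→(8, 0): d=(5,-7) top-left  bias=+0
    (3,1)@(7, 3): e=[10,16,8] → X
    (4,1)@(9, 3): e=[2,10,22] → X
    (2,2)@(5, 5): e=[22,8,4] → X
    (4,2)@(9, 5): e=[6,-4,32] → .
    (1,3)@(3, 7): e=[34,0,0] → .  [on edge]
    (2,3)@(5, 7): e=[26,-6,14] → .
    (3,3)@(7, 7): e=[18,-12,28] → .
  covered (4 px):
    . . . . .
    . . . X X
    . . X X .
    . . . . .
    . . . . .

Final: [10,22,2]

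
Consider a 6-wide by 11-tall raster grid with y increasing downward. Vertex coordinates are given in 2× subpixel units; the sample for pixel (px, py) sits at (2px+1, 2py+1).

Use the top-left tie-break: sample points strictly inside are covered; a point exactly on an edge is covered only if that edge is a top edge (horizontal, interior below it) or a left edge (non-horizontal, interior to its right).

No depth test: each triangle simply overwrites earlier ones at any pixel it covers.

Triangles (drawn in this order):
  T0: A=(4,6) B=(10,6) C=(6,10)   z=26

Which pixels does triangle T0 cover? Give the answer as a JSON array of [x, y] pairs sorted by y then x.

T0:
  2·area = 24
  edge (4, 6)→(10, 6): d=(6,0) top-left  bias=+0
  edge (10, 6)→(6, 10): d=(-4,4) right/bottom  bias=-1
  edge (6, 10)→(4, 6): d=(-2,-4) top-left  bias=+0
    (5,2)@(11, 5): e=[-6,0,30] → .  [on edge]
    (2,3)@(5, 7): e=[6,16,2] → X
    (3,3)@(7, 7): e=[6,8,10] → X
    (4,3)@(9, 7): e=[6,0,18] → .  [on edge]
    (2,4)@(5, 9): e=[18,8,-2] → .
    (3,4)@(7, 9): e=[18,0,6] → .  [on edge]
    (2,5)@(5, 11): e=[30,0,-6] → .  [on edge]
    (1,6)@(3, 13): e=[42,0,-18] → .  [on edge]
    (0,7)@(1, 15): e=[54,0,-30] → .  [on edge]
  covered (2 px):
    . . . . . .
    . . . . . .
    . . . . . .
    . . X X . .
    . . . . . .
    . . . . . .
    . . . . . .
    . . . . . .
    . . . . . .
    . . . . . .
    . . . . . .

Answer: [[2,3],[3,3]]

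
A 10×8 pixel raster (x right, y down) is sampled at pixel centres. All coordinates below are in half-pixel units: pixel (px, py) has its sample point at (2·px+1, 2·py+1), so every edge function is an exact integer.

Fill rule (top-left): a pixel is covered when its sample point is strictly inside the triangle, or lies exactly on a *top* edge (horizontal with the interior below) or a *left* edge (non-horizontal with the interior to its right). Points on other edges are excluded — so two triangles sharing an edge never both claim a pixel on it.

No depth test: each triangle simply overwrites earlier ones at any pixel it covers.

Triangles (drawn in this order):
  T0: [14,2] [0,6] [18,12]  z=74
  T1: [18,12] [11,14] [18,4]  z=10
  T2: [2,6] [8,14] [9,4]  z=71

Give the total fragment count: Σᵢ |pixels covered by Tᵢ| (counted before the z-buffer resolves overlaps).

T0:
  2·area = 156  (B↔C swapped to make it positive)
  edge (14, 2)→(18, 12): d=(4,10) right/bottom  bias=-1
  edge (18, 12)→(0, 6): d=(-18,-6) top-left  bias=+0
  edge (0, 6)→(14, 2): d=(14,-4) top-left  bias=+0
    (5,1)@(11, 3): e=[34,120,2] → X
    (6,1)@(13, 3): e=[14,132,10] → X
    (7,1)@(15, 3): e=[-6,144,18] → .
    (2,2)@(5, 5): e=[102,48,6] → X
    (3,2)@(7, 5): e=[82,60,14] → X
    (4,2)@(9, 5): e=[62,72,22] → X
    (7,2)@(15, 5): e=[2,108,46] → X
    (8,2)@(17, 5): e=[-18,120,54] → .
    (1,3)@(3, 7): e=[130,0,26] → X  [on edge]
    (8,3)@(17, 7): e=[-10,84,82] → .
    (1,4)@(3, 9): e=[138,-36,54] → .
    (2,4)@(5, 9): e=[118,-24,62] → .
    (4,4)@(9, 9): e=[78,0,78] → X  [on edge]
    (7,5)@(15, 11): e=[26,0,130] → X  [on edge]
  covered (21 px):
    . . . . . . . . . .
    . . . . . X X . . .
    . . X X X X X X . .
    . X X X X X X X . .
    . . . . X X X X . .
    . . . . . . . X X .
    . . . . . . . . . .
    . . . . . . . . . .
T1:
  2·area = 56
  edge (18, 12)→(11, 14): d=(-7,2) right/bottom  bias=-1
  edge (11, 14)→(18, 4): d=(7,-10) top-left  bias=+0
  edge (18, 4)→(18, 12): d=(0,8) right/bottom  bias=-1
    (8,3)@(17, 7): e=[37,11,8] → X
    (9,3)@(19, 7): e=[33,31,-8] → .
    (7,4)@(15, 9): e=[27,5,24] → X
    (9,4)@(19, 9): e=[19,45,-8] → .
    (7,5)@(15, 11): e=[13,19,24] → X
    (9,5)@(19, 11): e=[5,59,-8] → .
    (6,6)@(13, 13): e=[3,13,40] → X
    (7,6)@(15, 13): e=[-1,33,24] → .
    (8,6)@(17, 13): e=[-5,53,8] → .
    (6,7)@(13, 15): e=[-11,27,40] → .
  covered (6 px):
    . . . . . . . . . .
    . . . . . . . . . .
    . . . . . . . . . .
    . . . . . . . . X .
    . . . . . . . X X .
    . . . . . . . X X .
    . . . . . . X . . .
    . . . . . . . . . .
T2:
  2·area = 68  (B↔C swapped to make it positive)
  edge (2, 6)→(9, 4): d=(7,-2) top-left  bias=+0
  edge (9, 4)→(8, 14): d=(-1,10) right/bottom  bias=-1
  edge (8, 14)→(2, 6): d=(-6,-8) top-left  bias=+0
    (3,2)@(7, 5): e=[3,19,46] → X
    (4,2)@(9, 5): e=[7,-1,62] → .
    (1,3)@(3, 7): e=[9,57,2] → X
    (2,3)@(5, 7): e=[13,37,18] → X
    (4,3)@(9, 7): e=[21,-3,50] → .
    (1,4)@(3, 9): e=[23,55,-10] → .
    (2,4)@(5, 9): e=[27,35,6] → X
    (4,4)@(9, 9): e=[35,-5,38] → .
    (2,5)@(5, 11): e=[41,33,-6] → .
    (3,5)@(7, 11): e=[45,13,10] → X
    (4,5)@(9, 11): e=[49,-7,26] → .
    (3,6)@(7, 13): e=[59,11,-2] → .
  covered (7 px):
    . . . . . . . . . .
    . . . . . . . . . .
    . . . X . . . . . .
    . X X X . . . . . .
    . . X X . . . . . .
    . . . X . . . . . .
    . . . . . . . . . .
    . . . . . . . . . .

Answer: 34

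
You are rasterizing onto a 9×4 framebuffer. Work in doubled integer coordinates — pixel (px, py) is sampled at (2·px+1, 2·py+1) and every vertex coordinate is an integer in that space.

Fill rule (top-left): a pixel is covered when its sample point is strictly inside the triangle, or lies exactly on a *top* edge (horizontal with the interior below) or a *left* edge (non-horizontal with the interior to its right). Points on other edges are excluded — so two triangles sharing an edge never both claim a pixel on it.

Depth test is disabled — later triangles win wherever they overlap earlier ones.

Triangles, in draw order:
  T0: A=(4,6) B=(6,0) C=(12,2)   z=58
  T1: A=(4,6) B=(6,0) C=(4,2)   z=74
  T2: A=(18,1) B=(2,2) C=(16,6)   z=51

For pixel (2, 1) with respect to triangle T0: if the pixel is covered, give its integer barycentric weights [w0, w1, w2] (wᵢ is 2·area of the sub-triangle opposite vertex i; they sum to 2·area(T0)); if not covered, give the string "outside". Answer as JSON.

T0:
  2·area = 40
  edge (4, 6)→(6, 0): d=(2,-6) top-left  bias=+0
  edge (6, 0)→(12, 2): d=(6,2) right/bottom  bias=-1
  edge (12, 2)→(4, 6): d=(-8,4) right/bottom  bias=-1
    (3,0)@(7, 1): e=[8,4,28] → #
    (4,0)@(9, 1): e=[20,0,20] → ·  [on edge]
    (2,1)@(5, 3): e=[0,20,20] → #  [on edge]
    (4,1)@(9, 3): e=[24,12,4] → #
    (5,1)@(11, 3): e=[36,8,-4] → ·
    (7,1)@(15, 3): e=[60,0,-20] → ·  [on edge]
    (2,2)@(5, 5): e=[4,32,4] → #
    (3,2)@(7, 5): e=[16,28,-4] → ·
    (4,2)@(9, 5): e=[28,24,-12] → ·
    (2,3)@(5, 7): e=[8,44,-12] → ·
  covered (5 px):
    · · · # · · · · ·
    · · # # # · · · ·
    · · # · · · · · ·
    · · · · · · · · ·
T1:
  2·area = 8  (B↔C swapped to make it positive)
  edge (4, 6)→(4, 2): d=(0,-4) top-left  bias=+0
  edge (4, 2)→(6, 0): d=(2,-2) top-left  bias=+0
  edge (6, 0)→(4, 6): d=(-2,6) right/bottom  bias=-1
    (2,0)@(5, 1): e=[4,0,4] → #  [on edge]
    (3,0)@(7, 1): e=[12,4,-8] → ·
    (1,1)@(3, 3): e=[-4,0,12] → ·  [on edge]
    (2,1)@(5, 3): e=[4,4,0] → ·  [on edge]
    (0,2)@(1, 5): e=[-12,0,20] → ·  [on edge]
  covered (1 px):
    · · # · · · · · ·
    · · · · · · · · ·
    · · · · · · · · ·
    · · · · · · · · ·
T2:
  2·area = 78  (B↔C swapped to make it positive)
  edge (18, 1)→(16, 6): d=(-2,5) right/bottom  bias=-1
  edge (16, 6)→(2, 2): d=(-14,-4) top-left  bias=+0
  edge (2, 2)→(18, 1): d=(16,-1) top-left  bias=+0
    (3,1)@(7, 3): e=[51,6,21] → #
    (4,1)@(9, 3): e=[41,14,23] → #
    (5,1)@(11, 3): e=[31,22,25] → #
    (6,1)@(13, 3): e=[21,30,27] → #
    (7,1)@(15, 3): e=[11,38,29] → #
    (8,1)@(17, 3): e=[1,46,31] → #
    (3,2)@(7, 5): e=[47,-22,53] → ·
    (4,2)@(9, 5): e=[37,-14,55] → ·
    (5,2)@(11, 5): e=[27,-6,57] → ·
    (6,2)@(13, 5): e=[17,2,59] → #
    (8,2)@(17, 5): e=[-3,18,63] → ·
    (6,3)@(13, 7): e=[13,-26,91] → ·
  covered (8 px):
    · · · · · · · · ·
    · · · # # # # # #
    · · · · · · # # ·
    · · · · · · · · ·

Result: [20,20,0]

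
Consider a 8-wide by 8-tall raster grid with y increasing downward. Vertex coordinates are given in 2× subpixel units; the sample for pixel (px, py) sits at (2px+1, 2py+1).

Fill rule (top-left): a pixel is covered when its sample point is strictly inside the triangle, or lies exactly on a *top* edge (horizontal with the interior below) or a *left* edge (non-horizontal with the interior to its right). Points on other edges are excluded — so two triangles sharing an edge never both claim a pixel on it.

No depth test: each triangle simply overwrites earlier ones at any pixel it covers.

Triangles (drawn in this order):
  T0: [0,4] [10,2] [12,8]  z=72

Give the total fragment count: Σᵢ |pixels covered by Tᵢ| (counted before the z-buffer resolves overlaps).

T0:
  2·area = 64
  edge (0, 4)→(10, 2): d=(10,-2) top-left  bias=+0
  edge (10, 2)→(12, 8): d=(2,6) right/bottom  bias=-1
  edge (12, 8)→(0, 4): d=(-12,-4) top-left  bias=+0
    (7,0)@(15, 1): e=[0,-32,96] → ·  [on edge]
    (2,1)@(5, 3): e=[0,32,32] → #  [on edge]
    (3,1)@(7, 3): e=[4,20,40] → #
    (4,1)@(9, 3): e=[8,8,48] → #
    (5,1)@(11, 3): e=[12,-4,56] → ·
    (1,2)@(3, 5): e=[16,48,0] → #  [on edge]
    (5,2)@(11, 5): e=[32,0,32] → ·  [on edge]
    (1,3)@(3, 7): e=[36,52,-24] → ·
    (2,3)@(5, 7): e=[40,40,-16] → ·
    (3,3)@(7, 7): e=[44,28,-8] → ·
    (4,3)@(9, 7): e=[48,16,0] → #  [on edge]
    (5,3)@(11, 7): e=[52,4,8] → #
    (7,4)@(15, 9): e=[80,-16,0] → ·  [on edge]
    (6,5)@(13, 11): e=[96,0,-32] → ·  [on edge]
  covered (9 px):
    · · · · · · · ·
    · · # # # · · ·
    · # # # # · · ·
    · · · · # # · ·
    · · · · · · · ·
    · · · · · · · ·
    · · · · · · · ·
    · · · · · · · ·

Result: 9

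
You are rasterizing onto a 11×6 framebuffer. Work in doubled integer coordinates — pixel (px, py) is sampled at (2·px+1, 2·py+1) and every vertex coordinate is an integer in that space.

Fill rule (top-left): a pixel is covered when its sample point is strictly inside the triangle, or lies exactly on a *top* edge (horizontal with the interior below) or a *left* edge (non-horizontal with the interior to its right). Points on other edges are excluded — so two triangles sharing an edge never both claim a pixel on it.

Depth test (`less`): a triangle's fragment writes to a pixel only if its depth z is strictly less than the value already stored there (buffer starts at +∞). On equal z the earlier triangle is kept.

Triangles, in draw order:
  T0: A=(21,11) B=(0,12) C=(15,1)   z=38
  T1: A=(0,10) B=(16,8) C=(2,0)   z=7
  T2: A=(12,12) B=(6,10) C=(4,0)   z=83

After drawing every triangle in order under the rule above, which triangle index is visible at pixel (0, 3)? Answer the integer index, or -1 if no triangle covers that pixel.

T0:
  2·area = 216
  edge (21, 11)→(0, 12): d=(-21,1) right/bottom  bias=-1
  edge (0, 12)→(15, 1): d=(15,-11) top-left  bias=+0
  edge (15, 1)→(21, 11): d=(6,10) right/bottom  bias=-1
    (7,0)@(15, 1): e=[216,0,0] → ·  [on edge]
    (6,1)@(13, 3): e=[176,8,32] → █
    (7,1)@(15, 3): e=[174,30,12] → █
    (8,1)@(17, 3): e=[172,52,-8] → ·
    (5,2)@(11, 5): e=[136,16,64] → █
    (8,2)@(17, 5): e=[130,82,4] → █
    (9,2)@(19, 5): e=[128,104,-16] → ·
    (3,3)@(7, 7): e=[98,2,116] → █
    (4,3)@(9, 7): e=[96,24,96] → █
    (9,3)@(19, 7): e=[86,134,-4] → ·
    (2,4)@(5, 9): e=[58,10,148] → █
    (9,4)@(19, 9): e=[44,164,8] → █
    (10,5)@(21, 11): e=[0,216,0] → ·  [on edge]
  covered (29 px):
    · · · · · · · · · · ·
    · · · · · · █ █ · · ·
    · · · · · █ █ █ █ · ·
    · · · █ █ █ █ █ █ · ·
    · · █ █ █ █ █ █ █ █ ·
    · █ █ █ █ █ █ █ █ █ ·
T1:
  2·area = 156  (B↔C swapped to make it positive)
  edge (0, 10)→(2, 0): d=(2,-10) top-left  bias=+0
  edge (2, 0)→(16, 8): d=(14,8) right/bottom  bias=-1
  edge (16, 8)→(0, 10): d=(-16,2) right/bottom  bias=-1
    (1,0)@(3, 1): e=[12,6,138] → █
    (2,0)@(5, 1): e=[32,-10,134] → ·
    (1,1)@(3, 3): e=[16,34,106] → █
    (2,1)@(5, 3): e=[36,18,102] → █
    (3,1)@(7, 3): e=[56,2,98] → █
    (4,1)@(9, 3): e=[76,-14,94] → ·
    (0,2)@(1, 5): e=[0,78,78] → █  [on edge]
    (4,2)@(9, 5): e=[80,14,62] → █
    (5,2)@(11, 5): e=[100,-2,58] → ·
    (0,3)@(1, 7): e=[4,106,46] → █
    (5,3)@(11, 7): e=[104,26,26] → █
    (6,3)@(13, 7): e=[124,10,22] → █
  covered (20 px):
    · █ · · · · · · · · ·
    · █ █ █ · · · · · · ·
    █ █ █ █ █ · · · · · ·
    █ █ █ █ █ █ █ · · · ·
    █ █ █ █ · · · · · · ·
    · · · · · · · · · · ·
T2:
  2·area = 56
  edge (12, 12)→(6, 10): d=(-6,-2) top-left  bias=+0
  edge (6, 10)→(4, 0): d=(-2,-10) top-left  bias=+0
  edge (4, 0)→(12, 12): d=(8,12) right/bottom  bias=-1
    (2,1)@(5, 3): e=[40,4,12] → █
    (3,1)@(7, 3): e=[44,24,-12] → ·
    (2,2)@(5, 5): e=[28,0,28] → █  [on edge]
    (3,2)@(7, 5): e=[32,20,4] → █
    (4,2)@(9, 5): e=[36,40,-20] → ·
    (2,3)@(5, 7): e=[16,-4,44] → ·
    (3,3)@(7, 7): e=[20,16,20] → █
    (4,3)@(9, 7): e=[24,36,-4] → ·
    (1,4)@(3, 9): e=[0,-28,84] → ·  [on edge]
    (3,4)@(7, 9): e=[8,12,36] → █
    (4,4)@(9, 9): e=[12,32,12] → █
    (5,4)@(11, 9): e=[16,52,-12] → ·
    (4,5)@(9, 11): e=[0,28,28] → █  [on edge]
  covered (8 px):
    · · · · · · · · · · ·
    · · █ · · · · · · · ·
    · · █ █ · · · · · · ·
    · · · █ · · · · · · ·
    · · · █ █ · · · · · ·
    · · · · █ █ · · · · ·

Z-buffer (winner per pixel, '.' = empty):
  . 1 . . . . . . . . .
  . 1 1 1 . . 0 0 . . .
  1 1 1 1 1 0 0 0 0 . .
  1 1 1 1 1 1 1 0 0 . .
  1 1 1 1 0 0 0 0 0 0 .
  . 0 0 0 0 0 0 0 0 0 .

Answer: 1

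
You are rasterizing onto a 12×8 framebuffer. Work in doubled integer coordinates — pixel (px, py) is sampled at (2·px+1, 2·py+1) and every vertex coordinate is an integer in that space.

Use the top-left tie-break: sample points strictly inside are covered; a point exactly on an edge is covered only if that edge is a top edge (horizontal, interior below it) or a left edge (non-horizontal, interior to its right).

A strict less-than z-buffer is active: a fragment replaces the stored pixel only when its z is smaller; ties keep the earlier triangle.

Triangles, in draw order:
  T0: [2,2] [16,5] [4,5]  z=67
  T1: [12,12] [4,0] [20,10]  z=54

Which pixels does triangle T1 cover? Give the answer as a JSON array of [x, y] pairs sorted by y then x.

T0:
  2·area = 36
  edge (2, 2)→(16, 5): d=(14,3) right/bottom  bias=-1
  edge (16, 5)→(4, 5): d=(-12,0) right/bottom  bias=-1
  edge (4, 5)→(2, 2): d=(-2,-3) top-left  bias=+0
    (1,1)@(3, 3): e=[11,24,1] → X
    (2,1)@(5, 3): e=[5,24,7] → X
    (3,1)@(7, 3): e=[-1,24,13] → .
    (0,2)@(1, 5): e=[45,0,-9] → .  [on edge]
    (1,2)@(3, 5): e=[39,0,-3] → .  [on edge]
    (2,2)@(5, 5): e=[33,0,3] → .  [on edge]
    (3,2)@(7, 5): e=[27,0,9] → .  [on edge]
    (4,2)@(9, 5): e=[21,0,15] → .  [on edge]
    (5,2)@(11, 5): e=[15,0,21] → .  [on edge]
    (6,2)@(13, 5): e=[9,0,27] → .  [on edge]
    (7,2)@(15, 5): e=[3,0,33] → .  [on edge]
    (8,2)@(17, 5): e=[-3,0,39] → .  [on edge]
    (9,2)@(19, 5): e=[-9,0,45] → .  [on edge]
    (10,2)@(21, 5): e=[-15,0,51] → .  [on edge]
    (11,2)@(23, 5): e=[-21,0,57] → .  [on edge]
  covered (2 px):
    . . . . . . . . . . . .
    . X X . . . . . . . . .
    . . . . . . . . . . . .
    . . . . . . . . . . . .
    . . . . . . . . . . . .
    . . . . . . . . . . . .
    . . . . . . . . . . . .
    . . . . . . . . . . . .
T1:
  2·area = 112
  edge (12, 12)→(4, 0): d=(-8,-12) top-left  bias=+0
  edge (4, 0)→(20, 10): d=(16,10) right/bottom  bias=-1
  edge (20, 10)→(12, 12): d=(-8,2) right/bottom  bias=-1
    (2,0)@(5, 1): e=[4,6,102] → X
    (3,0)@(7, 1): e=[28,-14,98] → .
    (2,1)@(5, 3): e=[-12,38,86] → .
    (3,1)@(7, 3): e=[12,18,82] → X
    (4,1)@(9, 3): e=[36,-2,78] → .
    (3,2)@(7, 5): e=[-4,50,66] → .
    (4,2)@(9, 5): e=[20,30,62] → X
    (5,2)@(11, 5): e=[44,10,58] → X
    (6,2)@(13, 5): e=[68,-10,54] → .
    (4,3)@(9, 7): e=[4,62,46] → X
    (6,3)@(13, 7): e=[52,22,38] → X
    (7,3)@(15, 7): e=[76,2,34] → X
  covered (14 px):
    . . X . . . . . . . . .
    . . . X . . . . . . . .
    . . . . X X . . . . . .
    . . . . X X X X . . . .
    . . . . . X X X X . . .
    . . . . . . X X . . . .
    . . . . . . . . . . . .
    . . . . . . . . . . . .

Result: [[2,0],[3,1],[4,2],[5,2],[4,3],[5,3],[6,3],[7,3],[5,4],[6,4],[7,4],[8,4],[6,5],[7,5]]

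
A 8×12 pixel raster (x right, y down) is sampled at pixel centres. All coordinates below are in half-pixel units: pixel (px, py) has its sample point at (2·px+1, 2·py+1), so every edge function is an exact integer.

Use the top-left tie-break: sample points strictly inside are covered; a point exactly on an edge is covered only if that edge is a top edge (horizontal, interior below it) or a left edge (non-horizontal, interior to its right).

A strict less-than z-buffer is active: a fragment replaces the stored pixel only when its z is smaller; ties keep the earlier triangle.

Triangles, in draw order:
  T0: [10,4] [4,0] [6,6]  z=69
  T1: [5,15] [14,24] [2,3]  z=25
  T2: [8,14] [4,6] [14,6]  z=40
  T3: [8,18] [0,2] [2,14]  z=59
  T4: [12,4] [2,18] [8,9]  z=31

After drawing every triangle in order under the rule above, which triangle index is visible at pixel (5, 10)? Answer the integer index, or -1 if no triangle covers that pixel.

T0:
  2·area = 28  (B↔C swapped to make it positive)
  edge (10, 4)→(6, 6): d=(-4,2) right/bottom  bias=-1
  edge (6, 6)→(4, 0): d=(-2,-6) top-left  bias=+0
  edge (4, 0)→(10, 4): d=(6,4) right/bottom  bias=-1
    (2,0)@(5, 1): e=[22,4,2] → █
    (3,0)@(7, 1): e=[18,16,-6] → ·
    (2,1)@(5, 3): e=[14,0,14] → █  [on edge]
    (3,1)@(7, 3): e=[10,12,6] → █
    (4,1)@(9, 3): e=[6,24,-2] → ·
    (2,2)@(5, 5): e=[6,-4,26] → ·
    (3,2)@(7, 5): e=[2,8,18] → █
    (4,2)@(9, 5): e=[-2,20,10] → ·
    (3,3)@(7, 7): e=[-6,4,30] → ·
    (3,4)@(7, 9): e=[-14,0,42] → ·  [on edge]
    (4,7)@(9, 15): e=[-42,0,70] → ·  [on edge]
    (5,10)@(11, 21): e=[-70,0,98] → ·  [on edge]
  covered (4 px):
    · · █ · · · · ·
    · · █ █ · · · ·
    · · · █ · · · ·
    · · · · · · · ·
    · · · · · · · ·
    · · · · · · · ·
    · · · · · · · ·
    · · · · · · · ·
    · · · · · · · ·
    · · · · · · · ·
    · · · · · · · ·
    · · · · · · · ·
T1:
  2·area = 81  (B↔C swapped to make it positive)
  edge (5, 15)→(2, 3): d=(-3,-12) top-left  bias=+0
  edge (2, 3)→(14, 24): d=(12,21) right/bottom  bias=-1
  edge (14, 24)→(5, 15): d=(-9,-9) top-left  bias=+0
    (1,2)@(3, 5): e=[6,3,72] → █
    (2,2)@(5, 5): e=[30,-39,90] → ·
    (1,3)@(3, 7): e=[0,27,54] → █  [on edge]
    (2,3)@(5, 7): e=[24,-15,72] → ·
    (1,4)@(3, 9): e=[-6,51,36] → ·
    (2,4)@(5, 9): e=[18,9,54] → █
    (3,4)@(7, 9): e=[42,-33,72] → ·
    (0,5)@(1, 11): e=[-36,117,0] → ·  [on edge]
    (2,5)@(5, 11): e=[12,33,36] → █
    (3,5)@(7, 11): e=[36,-9,54] → ·
    (1,6)@(3, 13): e=[-18,99,0] → ·  [on edge]
    (2,6)@(5, 13): e=[6,57,18] → █
    (2,7)@(5, 15): e=[0,81,0] → █  [on edge]
    (3,8)@(7, 17): e=[18,63,0] → █  [on edge]
    (4,9)@(9, 19): e=[36,45,0] → █  [on edge]
    (5,10)@(11, 21): e=[54,27,0] → █  [on edge]
    (3,11)@(7, 23): e=[0,135,-54] → ·  [on edge]
    (6,11)@(13, 23): e=[72,9,0] → █  [on edge]
  covered (14 px):
    · · · · · · · ·
    · · · · · · · ·
    · █ · · · · · ·
    · █ · · · · · ·
    · · █ · · · · ·
    · · █ · · · · ·
    · · █ █ · · · ·
    · · █ █ · · · ·
    · · · █ █ · · ·
    · · · · █ █ · ·
    · · · · · █ · ·
    · · · · · · █ ·
T2:
  2·area = 80
  edge (8, 14)→(4, 6): d=(-4,-8) top-left  bias=+0
  edge (4, 6)→(14, 6): d=(10,0) top-left  bias=+0
  edge (14, 6)→(8, 14): d=(-6,8) right/bottom  bias=-1
    (2,3)@(5, 7): e=[4,10,66] → █
    (3,3)@(7, 7): e=[20,10,50] → █
    (4,3)@(9, 7): e=[36,10,34] → █
    (5,3)@(11, 7): e=[52,10,18] → █
    (6,3)@(13, 7): e=[68,10,2] → █
    (7,3)@(15, 7): e=[84,10,-14] → ·
    (2,4)@(5, 9): e=[-4,30,54] → ·
    (3,4)@(7, 9): e=[12,30,38] → █
    (6,4)@(13, 9): e=[60,30,-10] → ·
    (3,5)@(7, 11): e=[4,50,26] → █
    (5,5)@(11, 11): e=[36,50,-6] → ·
    (3,6)@(7, 13): e=[-4,70,14] → ·
  covered (10 px):
    · · · · · · · ·
    · · · · · · · ·
    · · · · · · · ·
    · · █ █ █ █ █ ·
    · · · █ █ █ · ·
    · · · █ █ · · ·
    · · · · · · · ·
    · · · · · · · ·
    · · · · · · · ·
    · · · · · · · ·
    · · · · · · · ·
    · · · · · · · ·
T3:
  2·area = 64  (B↔C swapped to make it positive)
  edge (8, 18)→(2, 14): d=(-6,-4) top-left  bias=+0
  edge (2, 14)→(0, 2): d=(-2,-12) top-left  bias=+0
  edge (0, 2)→(8, 18): d=(8,16) right/bottom  bias=-1
    (0,2)@(1, 5): e=[50,6,8] → █
    (1,2)@(3, 5): e=[58,30,-24] → ·
    (0,3)@(1, 7): e=[38,2,24] → █
    (1,3)@(3, 7): e=[46,26,-8] → ·
    (0,4)@(1, 9): e=[26,-2,40] → ·
    (1,4)@(3, 9): e=[34,22,8] → █
    (2,4)@(5, 9): e=[42,46,-24] → ·
    (1,5)@(3, 11): e=[22,18,24] → █
    (2,5)@(5, 11): e=[30,42,-8] → ·
    (1,6)@(3, 13): e=[10,14,40] → █
    (2,6)@(5, 13): e=[18,38,8] → █
    (3,6)@(7, 13): e=[26,62,-24] → ·
  covered (8 px):
    · · · · · · · ·
    · · · · · · · ·
    █ · · · · · · ·
    █ · · · · · · ·
    · █ · · · · · ·
    · █ · · · · · ·
    · █ █ · · · · ·
    · · █ · · · · ·
    · · · █ · · · ·
    · · · · · · · ·
    · · · · · · · ·
    · · · · · · · ·
T4:
  2·area = 6
  edge (12, 4)→(2, 18): d=(-10,14) right/bottom  bias=-1
  edge (2, 18)→(8, 9): d=(6,-9) top-left  bias=+0
  edge (8, 9)→(12, 4): d=(4,-5) top-left  bias=+0
    (3,5)@(7, 11): e=[0,3,3] → ·  [on edge]
  covered (0 px):
    · · · · · · · ·
    · · · · · · · ·
    · · · · · · · ·
    · · · · · · · ·
    · · · · · · · ·
    · · · · · · · ·
    · · · · · · · ·
    · · · · · · · ·
    · · · · · · · ·
    · · · · · · · ·
    · · · · · · · ·
    · · · · · · · ·

Z-buffer (winner per pixel, '.' = empty):
  . . 0 . . . . .
  . . 0 0 . . . .
  3 1 . 0 . . . .
  3 1 2 2 2 2 2 .
  . 3 1 2 2 2 . .
  . 3 1 2 2 . . .
  . 3 1 1 . . . .
  . . 1 1 . . . .
  . . . 1 1 . . .
  . . . . 1 1 . .
  . . . . . 1 . .
  . . . . . . 1 .

Result: 1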